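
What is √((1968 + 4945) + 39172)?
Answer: √46085 ≈ 214.67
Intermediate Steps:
√((1968 + 4945) + 39172) = √(6913 + 39172) = √46085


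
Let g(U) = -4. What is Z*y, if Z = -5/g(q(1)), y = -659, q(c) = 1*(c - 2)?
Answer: -3295/4 ≈ -823.75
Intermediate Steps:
q(c) = -2 + c (q(c) = 1*(-2 + c) = -2 + c)
Z = 5/4 (Z = -5/(-4) = -5*(-1/4) = 5/4 ≈ 1.2500)
Z*y = (5/4)*(-659) = -3295/4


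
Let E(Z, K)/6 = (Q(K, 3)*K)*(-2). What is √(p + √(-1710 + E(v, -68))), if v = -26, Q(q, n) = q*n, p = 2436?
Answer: √(2436 + 3*I*√18686) ≈ 49.529 + 4.1399*I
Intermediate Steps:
Q(q, n) = n*q
E(Z, K) = -36*K² (E(Z, K) = 6*(((3*K)*K)*(-2)) = 6*((3*K²)*(-2)) = 6*(-6*K²) = -36*K²)
√(p + √(-1710 + E(v, -68))) = √(2436 + √(-1710 - 36*(-68)²)) = √(2436 + √(-1710 - 36*4624)) = √(2436 + √(-1710 - 166464)) = √(2436 + √(-168174)) = √(2436 + 3*I*√18686)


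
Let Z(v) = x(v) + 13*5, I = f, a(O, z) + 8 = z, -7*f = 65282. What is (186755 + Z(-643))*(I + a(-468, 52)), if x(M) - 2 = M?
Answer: -1728113478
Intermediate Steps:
f = -9326 (f = -⅐*65282 = -9326)
a(O, z) = -8 + z
x(M) = 2 + M
I = -9326
Z(v) = 67 + v (Z(v) = (2 + v) + 13*5 = (2 + v) + 65 = 67 + v)
(186755 + Z(-643))*(I + a(-468, 52)) = (186755 + (67 - 643))*(-9326 + (-8 + 52)) = (186755 - 576)*(-9326 + 44) = 186179*(-9282) = -1728113478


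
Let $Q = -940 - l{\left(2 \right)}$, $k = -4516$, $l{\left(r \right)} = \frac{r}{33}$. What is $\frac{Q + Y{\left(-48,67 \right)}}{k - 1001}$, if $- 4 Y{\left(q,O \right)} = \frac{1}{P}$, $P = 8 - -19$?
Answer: $\frac{1116803}{6554196} \approx 0.1704$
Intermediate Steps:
$P = 27$ ($P = 8 + 19 = 27$)
$Y{\left(q,O \right)} = - \frac{1}{108}$ ($Y{\left(q,O \right)} = - \frac{1}{4 \cdot 27} = \left(- \frac{1}{4}\right) \frac{1}{27} = - \frac{1}{108}$)
$l{\left(r \right)} = \frac{r}{33}$ ($l{\left(r \right)} = r \frac{1}{33} = \frac{r}{33}$)
$Q = - \frac{31022}{33}$ ($Q = -940 - \frac{1}{33} \cdot 2 = -940 - \frac{2}{33} = - \frac{31022}{33} \approx -940.06$)
$\frac{Q + Y{\left(-48,67 \right)}}{k - 1001} = \frac{- \frac{31022}{33} - \frac{1}{108}}{-4516 - 1001} = - \frac{1116803}{1188 \left(-5517\right)} = \left(- \frac{1116803}{1188}\right) \left(- \frac{1}{5517}\right) = \frac{1116803}{6554196}$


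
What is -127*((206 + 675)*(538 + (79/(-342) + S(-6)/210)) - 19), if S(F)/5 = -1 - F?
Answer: -72035780363/1197 ≈ -6.0180e+7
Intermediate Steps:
S(F) = -5 - 5*F (S(F) = 5*(-1 - F) = -5 - 5*F)
-127*((206 + 675)*(538 + (79/(-342) + S(-6)/210)) - 19) = -127*((206 + 675)*(538 + (79/(-342) + (-5 - 5*(-6))/210)) - 19) = -127*(881*(538 + (79*(-1/342) + (-5 + 30)*(1/210))) - 19) = -127*(881*(538 + (-79/342 + 25*(1/210))) - 19) = -127*(881*(538 + (-79/342 + 5/42)) - 19) = -127*(881*(538 - 134/1197) - 19) = -127*(881*(643852/1197) - 19) = -127*(567233612/1197 - 19) = -127*567210869/1197 = -72035780363/1197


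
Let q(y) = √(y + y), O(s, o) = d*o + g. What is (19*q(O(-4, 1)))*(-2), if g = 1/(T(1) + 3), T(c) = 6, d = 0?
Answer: -38*√2/3 ≈ -17.913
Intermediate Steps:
g = ⅑ (g = 1/(6 + 3) = 1/9 = ⅑ ≈ 0.11111)
O(s, o) = ⅑ (O(s, o) = 0*o + ⅑ = 0 + ⅑ = ⅑)
q(y) = √2*√y (q(y) = √(2*y) = √2*√y)
(19*q(O(-4, 1)))*(-2) = (19*(√2*√(⅑)))*(-2) = (19*(√2*(⅓)))*(-2) = (19*(√2/3))*(-2) = (19*√2/3)*(-2) = -38*√2/3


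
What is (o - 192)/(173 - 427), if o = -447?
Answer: 639/254 ≈ 2.5157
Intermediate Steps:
(o - 192)/(173 - 427) = (-447 - 192)/(173 - 427) = -639/(-254) = -639*(-1/254) = 639/254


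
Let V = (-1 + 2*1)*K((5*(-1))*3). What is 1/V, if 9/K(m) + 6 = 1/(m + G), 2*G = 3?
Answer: -164/243 ≈ -0.67490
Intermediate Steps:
G = 3/2 (G = (½)*3 = 3/2 ≈ 1.5000)
K(m) = 9/(-6 + 1/(3/2 + m)) (K(m) = 9/(-6 + 1/(m + 3/2)) = 9/(-6 + 1/(3/2 + m)))
V = -243/164 (V = (-1 + 2*1)*(9*(-3 - 2*5*(-1)*3)/(4*(4 + 3*((5*(-1))*3)))) = (-1 + 2)*(9*(-3 - (-10)*3)/(4*(4 + 3*(-5*3)))) = 1*(9*(-3 - 2*(-15))/(4*(4 + 3*(-15)))) = 1*(9*(-3 + 30)/(4*(4 - 45))) = 1*((9/4)*27/(-41)) = 1*((9/4)*(-1/41)*27) = 1*(-243/164) = -243/164 ≈ -1.4817)
1/V = 1/(-243/164) = -164/243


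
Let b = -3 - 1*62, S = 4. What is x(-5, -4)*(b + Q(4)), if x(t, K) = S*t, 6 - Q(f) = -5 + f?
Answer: 1160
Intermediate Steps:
Q(f) = 11 - f (Q(f) = 6 - (-5 + f) = 6 + (5 - f) = 11 - f)
b = -65 (b = -3 - 62 = -65)
x(t, K) = 4*t
x(-5, -4)*(b + Q(4)) = (4*(-5))*(-65 + (11 - 1*4)) = -20*(-65 + (11 - 4)) = -20*(-65 + 7) = -20*(-58) = 1160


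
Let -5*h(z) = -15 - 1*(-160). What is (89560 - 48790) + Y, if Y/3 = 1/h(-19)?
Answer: 1182327/29 ≈ 40770.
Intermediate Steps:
h(z) = -29 (h(z) = -(-15 - 1*(-160))/5 = -(-15 + 160)/5 = -⅕*145 = -29)
Y = -3/29 (Y = 3/(-29) = 3*(-1/29) = -3/29 ≈ -0.10345)
(89560 - 48790) + Y = (89560 - 48790) - 3/29 = 40770 - 3/29 = 1182327/29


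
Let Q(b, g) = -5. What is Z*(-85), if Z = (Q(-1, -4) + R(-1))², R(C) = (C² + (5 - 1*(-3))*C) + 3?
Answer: -6885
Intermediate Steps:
R(C) = 3 + C² + 8*C (R(C) = (C² + (5 + 3)*C) + 3 = (C² + 8*C) + 3 = 3 + C² + 8*C)
Z = 81 (Z = (-5 + (3 + (-1)² + 8*(-1)))² = (-5 + (3 + 1 - 8))² = (-5 - 4)² = (-9)² = 81)
Z*(-85) = 81*(-85) = -6885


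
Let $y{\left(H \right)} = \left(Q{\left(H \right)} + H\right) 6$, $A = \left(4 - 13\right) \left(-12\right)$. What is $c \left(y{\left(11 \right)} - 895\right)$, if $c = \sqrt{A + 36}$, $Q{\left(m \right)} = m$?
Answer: $-9156$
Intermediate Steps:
$A = 108$ ($A = \left(-9\right) \left(-12\right) = 108$)
$c = 12$ ($c = \sqrt{108 + 36} = \sqrt{144} = 12$)
$y{\left(H \right)} = 12 H$ ($y{\left(H \right)} = \left(H + H\right) 6 = 2 H 6 = 12 H$)
$c \left(y{\left(11 \right)} - 895\right) = 12 \left(12 \cdot 11 - 895\right) = 12 \left(132 - 895\right) = 12 \left(-763\right) = -9156$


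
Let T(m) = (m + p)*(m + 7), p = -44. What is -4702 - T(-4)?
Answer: -4558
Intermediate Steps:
T(m) = (-44 + m)*(7 + m) (T(m) = (m - 44)*(m + 7) = (-44 + m)*(7 + m))
-4702 - T(-4) = -4702 - (-308 + (-4)**2 - 37*(-4)) = -4702 - (-308 + 16 + 148) = -4702 - 1*(-144) = -4702 + 144 = -4558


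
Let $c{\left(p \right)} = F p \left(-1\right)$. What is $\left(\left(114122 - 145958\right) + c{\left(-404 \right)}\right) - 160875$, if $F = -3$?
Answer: $-193923$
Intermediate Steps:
$c{\left(p \right)} = 3 p$ ($c{\left(p \right)} = - 3 p \left(-1\right) = - 3 \left(- p\right) = 3 p$)
$\left(\left(114122 - 145958\right) + c{\left(-404 \right)}\right) - 160875 = \left(\left(114122 - 145958\right) + 3 \left(-404\right)\right) - 160875 = \left(\left(114122 - 145958\right) - 1212\right) - 160875 = \left(-31836 - 1212\right) - 160875 = -33048 - 160875 = -193923$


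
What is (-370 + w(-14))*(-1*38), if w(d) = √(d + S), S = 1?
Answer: 14060 - 38*I*√13 ≈ 14060.0 - 137.01*I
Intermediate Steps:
w(d) = √(1 + d) (w(d) = √(d + 1) = √(1 + d))
(-370 + w(-14))*(-1*38) = (-370 + √(1 - 14))*(-1*38) = (-370 + √(-13))*(-38) = (-370 + I*√13)*(-38) = 14060 - 38*I*√13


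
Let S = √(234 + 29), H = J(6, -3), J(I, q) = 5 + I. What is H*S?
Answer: 11*√263 ≈ 178.39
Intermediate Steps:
H = 11 (H = 5 + 6 = 11)
S = √263 ≈ 16.217
H*S = 11*√263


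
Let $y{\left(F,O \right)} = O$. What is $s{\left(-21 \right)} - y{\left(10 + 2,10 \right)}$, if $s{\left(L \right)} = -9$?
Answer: $-19$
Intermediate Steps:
$s{\left(-21 \right)} - y{\left(10 + 2,10 \right)} = -9 - 10 = -19$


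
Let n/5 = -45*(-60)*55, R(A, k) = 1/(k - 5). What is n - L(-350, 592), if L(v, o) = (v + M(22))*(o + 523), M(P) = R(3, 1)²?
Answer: 18122885/16 ≈ 1.1327e+6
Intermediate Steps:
R(A, k) = 1/(-5 + k)
M(P) = 1/16 (M(P) = (1/(-5 + 1))² = (1/(-4))² = (-¼)² = 1/16)
L(v, o) = (523 + o)*(1/16 + v) (L(v, o) = (v + 1/16)*(o + 523) = (1/16 + v)*(523 + o) = (523 + o)*(1/16 + v))
n = 742500 (n = 5*(-45*(-60)*55) = 5*(2700*55) = 5*148500 = 742500)
n - L(-350, 592) = 742500 - (523/16 + 523*(-350) + (1/16)*592 + 592*(-350)) = 742500 - (523/16 - 183050 + 37 - 207200) = 742500 - 1*(-6242885/16) = 742500 + 6242885/16 = 18122885/16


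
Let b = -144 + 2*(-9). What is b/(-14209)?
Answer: 162/14209 ≈ 0.011401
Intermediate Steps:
b = -162 (b = -144 - 18 = -162)
b/(-14209) = -162/(-14209) = -162*(-1/14209) = 162/14209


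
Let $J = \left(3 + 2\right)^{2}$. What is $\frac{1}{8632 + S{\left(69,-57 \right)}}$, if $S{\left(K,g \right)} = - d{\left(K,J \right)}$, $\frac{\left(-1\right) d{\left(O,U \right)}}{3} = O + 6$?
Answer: $\frac{1}{8857} \approx 0.00011291$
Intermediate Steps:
$J = 25$ ($J = 5^{2} = 25$)
$d{\left(O,U \right)} = -18 - 3 O$ ($d{\left(O,U \right)} = - 3 \left(O + 6\right) = - 3 \left(6 + O\right) = -18 - 3 O$)
$S{\left(K,g \right)} = 18 + 3 K$ ($S{\left(K,g \right)} = - (-18 - 3 K) = 18 + 3 K$)
$\frac{1}{8632 + S{\left(69,-57 \right)}} = \frac{1}{8632 + \left(18 + 3 \cdot 69\right)} = \frac{1}{8632 + \left(18 + 207\right)} = \frac{1}{8632 + 225} = \frac{1}{8857}$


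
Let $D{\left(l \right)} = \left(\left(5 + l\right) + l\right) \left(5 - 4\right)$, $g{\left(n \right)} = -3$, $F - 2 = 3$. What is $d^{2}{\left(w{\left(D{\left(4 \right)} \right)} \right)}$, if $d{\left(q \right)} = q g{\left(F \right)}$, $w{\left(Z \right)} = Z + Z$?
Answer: $6084$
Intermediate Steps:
$F = 5$ ($F = 2 + 3 = 5$)
$D{\left(l \right)} = 5 + 2 l$ ($D{\left(l \right)} = \left(5 + 2 l\right) 1 = 5 + 2 l$)
$w{\left(Z \right)} = 2 Z$
$d{\left(q \right)} = - 3 q$ ($d{\left(q \right)} = q \left(-3\right) = - 3 q$)
$d^{2}{\left(w{\left(D{\left(4 \right)} \right)} \right)} = \left(- 3 \cdot 2 \left(5 + 2 \cdot 4\right)\right)^{2} = \left(- 3 \cdot 2 \left(5 + 8\right)\right)^{2} = \left(- 3 \cdot 2 \cdot 13\right)^{2} = \left(\left(-3\right) 26\right)^{2} = \left(-78\right)^{2} = 6084$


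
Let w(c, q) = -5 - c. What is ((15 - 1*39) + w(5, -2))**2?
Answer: 1156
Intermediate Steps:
((15 - 1*39) + w(5, -2))**2 = ((15 - 1*39) + (-5 - 1*5))**2 = ((15 - 39) + (-5 - 5))**2 = (-24 - 10)**2 = (-34)**2 = 1156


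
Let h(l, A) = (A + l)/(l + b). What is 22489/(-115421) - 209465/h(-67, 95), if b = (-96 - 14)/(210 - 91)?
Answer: 195419865947147/384582772 ≈ 5.0813e+5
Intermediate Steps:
b = -110/119 ≈ -0.92437
h(l, A) = (A + l)/(-110/119 + l) (h(l, A) = (A + l)/(l - 110/119) = (A + l)/(-110/119 + l))
22489/(-115421) - 209465/h(-67, 95) = 22489/(-115421) - 209465*(-110 + 119*(-67))/(119*(95 - 67)) = 22489*(-1/115421) - 209465/(119*28/(-110 - 7973)) = -22489/115421 - 209465/(119*28/(-8083)) = -22489/115421 - 209465/(119*(-1/8083)*28) = -22489/115421 - 209465/(-3332/8083) = -22489/115421 - 209465*(-8083/3332) = -22489/115421 + 1693105595/3332 = 195419865947147/384582772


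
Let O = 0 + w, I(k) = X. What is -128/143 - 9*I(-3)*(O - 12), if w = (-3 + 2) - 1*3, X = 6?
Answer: 123424/143 ≈ 863.10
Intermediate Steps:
w = -4 (w = -1 - 3 = -4)
I(k) = 6
O = -4 (O = 0 - 4 = -4)
-128/143 - 9*I(-3)*(O - 12) = -128/143 - 54*(-4 - 12) = -128*1/143 - 54*(-16) = -128/143 - 9*(-96) = -128/143 + 864 = 123424/143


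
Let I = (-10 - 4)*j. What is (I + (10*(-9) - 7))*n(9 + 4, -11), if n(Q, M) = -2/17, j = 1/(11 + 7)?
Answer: 1760/153 ≈ 11.503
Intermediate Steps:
j = 1/18 ≈ 0.055556
n(Q, M) = -2/17 (n(Q, M) = -2*1/17 = -2/17)
I = -7/9 (I = (-10 - 4)*(1/18) = -14*1/18 = -7/9 ≈ -0.77778)
(I + (10*(-9) - 7))*n(9 + 4, -11) = (-7/9 + (10*(-9) - 7))*(-2/17) = (-7/9 + (-90 - 7))*(-2/17) = (-7/9 - 97)*(-2/17) = -880/9*(-2/17) = 1760/153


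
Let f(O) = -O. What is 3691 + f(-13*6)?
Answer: 3769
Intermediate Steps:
3691 + f(-13*6) = 3691 - (-13)*6 = 3691 - 1*(-78) = 3691 + 78 = 3769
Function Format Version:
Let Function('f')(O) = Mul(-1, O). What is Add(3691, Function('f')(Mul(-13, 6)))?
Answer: 3769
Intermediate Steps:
Add(3691, Function('f')(Mul(-13, 6))) = Add(3691, Mul(-1, Mul(-13, 6))) = Add(3691, Mul(-1, -78)) = Add(3691, 78) = 3769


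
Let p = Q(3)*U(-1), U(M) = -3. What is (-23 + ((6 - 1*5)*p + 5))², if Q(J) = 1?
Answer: 441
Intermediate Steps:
p = -3 (p = 1*(-3) = -3)
(-23 + ((6 - 1*5)*p + 5))² = (-23 + ((6 - 1*5)*(-3) + 5))² = (-23 + ((6 - 5)*(-3) + 5))² = (-23 + (1*(-3) + 5))² = (-23 + (-3 + 5))² = (-23 + 2)² = (-21)² = 441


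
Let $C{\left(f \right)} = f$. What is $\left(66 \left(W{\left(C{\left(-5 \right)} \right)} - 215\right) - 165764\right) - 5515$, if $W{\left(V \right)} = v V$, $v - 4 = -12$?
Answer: $-182829$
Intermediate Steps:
$v = -8$ ($v = 4 - 12 = -8$)
$W{\left(V \right)} = - 8 V$
$\left(66 \left(W{\left(C{\left(-5 \right)} \right)} - 215\right) - 165764\right) - 5515 = \left(66 \left(\left(-8\right) \left(-5\right) - 215\right) - 165764\right) - 5515 = \left(66 \left(40 - 215\right) - 165764\right) - 5515 = \left(66 \left(-175\right) - 165764\right) - 5515 = \left(-11550 - 165764\right) - 5515 = -177314 - 5515 = -182829$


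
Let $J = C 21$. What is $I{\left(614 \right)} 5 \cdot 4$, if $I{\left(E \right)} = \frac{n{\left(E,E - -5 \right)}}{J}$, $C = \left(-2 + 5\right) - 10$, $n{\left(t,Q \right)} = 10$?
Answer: $- \frac{200}{147} \approx -1.3605$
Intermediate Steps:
$C = -7$ ($C = 3 - 10 = -7$)
$J = -147$ ($J = \left(-7\right) 21 = -147$)
$I{\left(E \right)} = - \frac{10}{147}$ ($I{\left(E \right)} = \frac{10}{-147} = 10 \left(- \frac{1}{147}\right) = - \frac{10}{147}$)
$I{\left(614 \right)} 5 \cdot 4 = - \frac{10 \cdot 5 \cdot 4}{147} = \left(- \frac{10}{147}\right) 20 = - \frac{200}{147}$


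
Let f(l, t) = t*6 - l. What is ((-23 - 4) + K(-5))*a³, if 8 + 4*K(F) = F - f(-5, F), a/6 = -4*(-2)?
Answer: -2654208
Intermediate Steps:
a = 48 (a = 6*(-4*(-2)) = 6*8 = 48)
f(l, t) = -l + 6*t (f(l, t) = 6*t - l = -l + 6*t)
K(F) = -13/4 - 5*F/4 (K(F) = -2 + (F - (-1*(-5) + 6*F))/4 = -2 + (F - (5 + 6*F))/4 = -2 + (F + (-5 - 6*F))/4 = -2 + (-5 - 5*F)/4 = -2 + (-5/4 - 5*F/4) = -13/4 - 5*F/4)
((-23 - 4) + K(-5))*a³ = ((-23 - 4) + (-13/4 - 5/4*(-5)))*48³ = (-27 + (-13/4 + 25/4))*110592 = (-27 + 3)*110592 = -24*110592 = -2654208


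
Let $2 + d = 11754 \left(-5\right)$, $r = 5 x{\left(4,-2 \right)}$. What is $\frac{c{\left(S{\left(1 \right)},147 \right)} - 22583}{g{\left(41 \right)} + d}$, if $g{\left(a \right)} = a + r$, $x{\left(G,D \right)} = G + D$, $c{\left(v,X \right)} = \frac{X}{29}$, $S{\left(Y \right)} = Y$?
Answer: $\frac{654760}{1702909} \approx 0.38449$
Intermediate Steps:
$c{\left(v,X \right)} = \frac{X}{29}$ ($c{\left(v,X \right)} = X \frac{1}{29} = \frac{X}{29}$)
$x{\left(G,D \right)} = D + G$
$r = 10$ ($r = 5 \left(-2 + 4\right) = 5 \cdot 2 = 10$)
$g{\left(a \right)} = 10 + a$ ($g{\left(a \right)} = a + 10 = 10 + a$)
$d = -58772$ ($d = -2 + 11754 \left(-5\right) = -2 - 58770 = -58772$)
$\frac{c{\left(S{\left(1 \right)},147 \right)} - 22583}{g{\left(41 \right)} + d} = \frac{\frac{1}{29} \cdot 147 - 22583}{\left(10 + 41\right) - 58772} = \frac{\frac{147}{29} - 22583}{51 - 58772} = - \frac{654760}{29 \left(-58721\right)} = \left(- \frac{654760}{29}\right) \left(- \frac{1}{58721}\right) = \frac{654760}{1702909}$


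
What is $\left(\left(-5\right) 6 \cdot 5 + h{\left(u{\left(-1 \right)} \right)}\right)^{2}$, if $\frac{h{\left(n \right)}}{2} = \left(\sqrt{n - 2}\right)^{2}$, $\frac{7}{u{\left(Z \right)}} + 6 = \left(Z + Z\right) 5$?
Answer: $\frac{1535121}{64} \approx 23986.0$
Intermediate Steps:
$u{\left(Z \right)} = \frac{7}{-6 + 10 Z}$ ($u{\left(Z \right)} = \frac{7}{-6 + \left(Z + Z\right) 5} = \frac{7}{-6 + 2 Z 5} = \frac{7}{-6 + 10 Z}$)
$h{\left(n \right)} = -4 + 2 n$ ($h{\left(n \right)} = 2 \left(\sqrt{n - 2}\right)^{2} = 2 \left(\sqrt{-2 + n}\right)^{2} = 2 \left(-2 + n\right) = -4 + 2 n$)
$\left(\left(-5\right) 6 \cdot 5 + h{\left(u{\left(-1 \right)} \right)}\right)^{2} = \left(\left(-5\right) 6 \cdot 5 - \left(4 - 2 \frac{7}{2 \left(-3 + 5 \left(-1\right)\right)}\right)\right)^{2} = \left(\left(-30\right) 5 - \left(4 - 2 \frac{7}{2 \left(-3 - 5\right)}\right)\right)^{2} = \left(-150 - \left(4 - 2 \frac{7}{2 \left(-8\right)}\right)\right)^{2} = \left(-150 - \left(4 - 2 \cdot \frac{7}{2} \left(- \frac{1}{8}\right)\right)\right)^{2} = \left(-150 + \left(-4 + 2 \left(- \frac{7}{16}\right)\right)\right)^{2} = \left(-150 - \frac{39}{8}\right)^{2} = \left(- \frac{1239}{8}\right)^{2} = \frac{1535121}{64}$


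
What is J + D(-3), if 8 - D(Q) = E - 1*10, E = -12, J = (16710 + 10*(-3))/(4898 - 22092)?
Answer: 249570/8597 ≈ 29.030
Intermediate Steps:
J = -8340/8597 (J = (16710 - 30)/(-17194) = 16680*(-1/17194) = -8340/8597 ≈ -0.97011)
D(Q) = 30 (D(Q) = 8 - (-12 - 1*10) = 8 - (-12 - 10) = 8 - 1*(-22) = 8 + 22 = 30)
J + D(-3) = -8340/8597 + 30 = 249570/8597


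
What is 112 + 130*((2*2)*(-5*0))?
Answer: 112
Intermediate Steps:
112 + 130*((2*2)*(-5*0)) = 112 + 130*(4*0) = 112 + 130*0 = 112 + 0 = 112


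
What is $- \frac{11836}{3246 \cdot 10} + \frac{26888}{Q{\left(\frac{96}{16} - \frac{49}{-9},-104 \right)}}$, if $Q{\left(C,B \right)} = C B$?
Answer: $- \frac{249432736}{10865985} \approx -22.955$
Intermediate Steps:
$Q{\left(C,B \right)} = B C$
$- \frac{11836}{3246 \cdot 10} + \frac{26888}{Q{\left(\frac{96}{16} - \frac{49}{-9},-104 \right)}} = - \frac{11836}{3246 \cdot 10} + \frac{26888}{\left(-104\right) \left(\frac{96}{16} - \frac{49}{-9}\right)} = - \frac{11836}{32460} + \frac{26888}{\left(-104\right) \left(96 \cdot \frac{1}{16} - - \frac{49}{9}\right)} = \left(-11836\right) \frac{1}{32460} + \frac{26888}{\left(-104\right) \left(6 + \frac{49}{9}\right)} = - \frac{2959}{8115} + \frac{26888}{\left(-104\right) \frac{103}{9}} = - \frac{2959}{8115} + \frac{26888}{- \frac{10712}{9}} = - \frac{2959}{8115} + 26888 \left(- \frac{9}{10712}\right) = - \frac{2959}{8115} - \frac{30249}{1339} = - \frac{249432736}{10865985}$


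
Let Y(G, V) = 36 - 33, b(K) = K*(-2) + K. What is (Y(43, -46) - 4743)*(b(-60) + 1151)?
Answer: -5740140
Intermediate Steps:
b(K) = -K (b(K) = -2*K + K = -K)
Y(G, V) = 3
(Y(43, -46) - 4743)*(b(-60) + 1151) = (3 - 4743)*(-1*(-60) + 1151) = -4740*(60 + 1151) = -4740*1211 = -5740140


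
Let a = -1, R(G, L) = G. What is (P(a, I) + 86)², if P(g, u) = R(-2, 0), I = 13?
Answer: 7056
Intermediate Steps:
P(g, u) = -2
(P(a, I) + 86)² = (-2 + 86)² = 84² = 7056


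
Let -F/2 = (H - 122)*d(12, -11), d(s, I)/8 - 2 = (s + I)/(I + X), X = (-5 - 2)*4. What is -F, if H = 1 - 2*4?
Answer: -52976/13 ≈ -4075.1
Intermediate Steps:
X = -28 (X = -7*4 = -28)
d(s, I) = 16 + 8*(I + s)/(-28 + I) (d(s, I) = 16 + 8*((s + I)/(I - 28)) = 16 + 8*((I + s)/(-28 + I)) = 16 + 8*(I + s)/(-28 + I))
H = -7 (H = 1 - 8 = -7)
F = 52976/13 (F = -2*(-7 - 122)*8*(-56 + 12 + 3*(-11))/(-28 - 11) = -(-258)*8*(-56 + 12 - 33)/(-39) = -(-258)*8*(-1/39)*(-77) = -(-258)*616/39 = -2*(-26488/13) = 52976/13 ≈ 4075.1)
-F = -1*52976/13 = -52976/13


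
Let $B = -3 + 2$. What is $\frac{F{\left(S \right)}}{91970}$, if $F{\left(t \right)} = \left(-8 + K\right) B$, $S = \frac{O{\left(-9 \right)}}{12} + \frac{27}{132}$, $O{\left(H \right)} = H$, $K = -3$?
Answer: $\frac{11}{91970} \approx 0.0001196$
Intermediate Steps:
$B = -1$
$S = - \frac{6}{11}$ ($S = - \frac{9}{12} + \frac{27}{132} = \left(-9\right) \frac{1}{12} + 27 \cdot \frac{1}{132} = - \frac{3}{4} + \frac{9}{44} = - \frac{6}{11} \approx -0.54545$)
$F{\left(t \right)} = 11$ ($F{\left(t \right)} = \left(-8 - 3\right) \left(-1\right) = \left(-11\right) \left(-1\right) = 11$)
$\frac{F{\left(S \right)}}{91970} = \frac{11}{91970}$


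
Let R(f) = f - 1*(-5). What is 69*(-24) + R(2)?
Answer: -1649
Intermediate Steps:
R(f) = 5 + f (R(f) = f + 5 = 5 + f)
69*(-24) + R(2) = 69*(-24) + (5 + 2) = -1656 + 7 = -1649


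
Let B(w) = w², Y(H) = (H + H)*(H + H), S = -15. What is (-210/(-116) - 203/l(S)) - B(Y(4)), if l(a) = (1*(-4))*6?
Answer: -2843669/696 ≈ -4085.7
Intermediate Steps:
l(a) = -24 (l(a) = -4*6 = -24)
Y(H) = 4*H² (Y(H) = (2*H)*(2*H) = 4*H²)
(-210/(-116) - 203/l(S)) - B(Y(4)) = (-210/(-116) - 203/(-24)) - (4*4²)² = (-210*(-1/116) - 203*(-1/24)) - (4*16)² = (105/58 + 203/24) - 1*64² = 7147/696 - 1*4096 = 7147/696 - 4096 = -2843669/696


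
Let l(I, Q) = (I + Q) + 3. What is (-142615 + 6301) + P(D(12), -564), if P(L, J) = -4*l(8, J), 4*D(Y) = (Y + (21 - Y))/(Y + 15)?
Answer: -134102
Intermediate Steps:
D(Y) = 21/(4*(15 + Y)) (D(Y) = ((Y + (21 - Y))/(Y + 15))/4 = (21/(15 + Y))/4 = 21/(4*(15 + Y)))
l(I, Q) = 3 + I + Q
P(L, J) = -44 - 4*J (P(L, J) = -4*(3 + 8 + J) = -4*(11 + J) = -44 - 4*J)
(-142615 + 6301) + P(D(12), -564) = (-142615 + 6301) + (-44 - 4*(-564)) = -136314 + (-44 + 2256) = -136314 + 2212 = -134102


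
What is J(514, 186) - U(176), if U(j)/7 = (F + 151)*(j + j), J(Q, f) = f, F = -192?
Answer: 101210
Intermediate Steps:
U(j) = -574*j (U(j) = 7*((-192 + 151)*(j + j)) = 7*(-82*j) = -574*j)
J(514, 186) - U(176) = 186 - (-574)*176 = 186 - 1*(-101024) = 186 + 101024 = 101210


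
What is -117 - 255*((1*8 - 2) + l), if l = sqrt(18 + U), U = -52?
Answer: -1647 - 255*I*sqrt(34) ≈ -1647.0 - 1486.9*I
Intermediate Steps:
l = I*sqrt(34) (l = sqrt(18 - 52) = sqrt(-34) = I*sqrt(34) ≈ 5.8309*I)
-117 - 255*((1*8 - 2) + l) = -117 - 255*((1*8 - 2) + I*sqrt(34)) = -117 - 255*((8 - 2) + I*sqrt(34)) = -117 - 255*(6 + I*sqrt(34)) = -117 + (-1530 - 255*I*sqrt(34)) = -1647 - 255*I*sqrt(34)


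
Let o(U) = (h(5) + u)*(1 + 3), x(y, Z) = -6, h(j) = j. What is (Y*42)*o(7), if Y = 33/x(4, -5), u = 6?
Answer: -10164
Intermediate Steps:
o(U) = 44 (o(U) = (5 + 6)*(1 + 3) = 11*4 = 44)
Y = -11/2 (Y = 33/(-6) = 33*(-⅙) = -11/2 ≈ -5.5000)
(Y*42)*o(7) = -11/2*42*44 = -231*44 = -10164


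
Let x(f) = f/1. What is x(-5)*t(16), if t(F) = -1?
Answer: 5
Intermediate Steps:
x(f) = f (x(f) = f*1 = f)
x(-5)*t(16) = -5*(-1) = 5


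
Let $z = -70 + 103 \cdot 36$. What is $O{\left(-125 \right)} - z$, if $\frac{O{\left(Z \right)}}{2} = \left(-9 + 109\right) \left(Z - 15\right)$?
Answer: $-31638$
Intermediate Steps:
$z = 3638$ ($z = -70 + 3708 = 3638$)
$O{\left(Z \right)} = -3000 + 200 Z$ ($O{\left(Z \right)} = 2 \left(-9 + 109\right) \left(Z - 15\right) = 2 \cdot 100 \left(-15 + Z\right) = 2 \left(-1500 + 100 Z\right) = -3000 + 200 Z$)
$O{\left(-125 \right)} - z = \left(-3000 + 200 \left(-125\right)\right) - 3638 = \left(-3000 - 25000\right) - 3638 = -28000 - 3638 = -31638$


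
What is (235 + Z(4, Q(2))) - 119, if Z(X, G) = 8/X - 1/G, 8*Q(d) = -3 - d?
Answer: 598/5 ≈ 119.60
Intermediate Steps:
Q(d) = -3/8 - d/8 (Q(d) = (-3 - d)/8 = -3/8 - d/8)
Z(X, G) = -1/G + 8/X
(235 + Z(4, Q(2))) - 119 = (235 + (-1/(-3/8 - ⅛*2) + 8/4)) - 119 = (235 + (-1/(-3/8 - ¼) + 8*(¼))) - 119 = (235 + (-1/(-5/8) + 2)) - 119 = (235 + (-1*(-8/5) + 2)) - 119 = (235 + (8/5 + 2)) - 119 = (235 + 18/5) - 119 = 1193/5 - 119 = 598/5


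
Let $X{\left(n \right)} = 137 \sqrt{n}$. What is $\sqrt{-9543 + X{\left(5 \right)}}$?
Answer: $\sqrt{-9543 + 137 \sqrt{5}} \approx 96.108 i$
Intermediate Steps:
$\sqrt{-9543 + X{\left(5 \right)}} = \sqrt{-9543 + 137 \sqrt{5}}$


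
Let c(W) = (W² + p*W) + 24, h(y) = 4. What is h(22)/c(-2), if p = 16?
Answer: -1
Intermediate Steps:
c(W) = 24 + W² + 16*W (c(W) = (W² + 16*W) + 24 = 24 + W² + 16*W)
h(22)/c(-2) = 4/(24 + (-2)² + 16*(-2)) = 4/(24 + 4 - 32) = 4/(-4) = 4*(-¼) = -1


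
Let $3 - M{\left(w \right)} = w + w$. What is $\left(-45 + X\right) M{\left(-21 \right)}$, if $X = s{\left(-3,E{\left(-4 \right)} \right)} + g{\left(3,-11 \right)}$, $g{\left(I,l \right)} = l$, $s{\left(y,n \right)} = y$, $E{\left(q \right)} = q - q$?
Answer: $-2655$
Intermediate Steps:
$E{\left(q \right)} = 0$
$X = -14$ ($X = -3 - 11 = -14$)
$M{\left(w \right)} = 3 - 2 w$ ($M{\left(w \right)} = 3 - \left(w + w\right) = 3 - 2 w$)
$\left(-45 + X\right) M{\left(-21 \right)} = \left(-45 - 14\right) \left(3 - -42\right) = - 59 \left(3 + 42\right) = \left(-59\right) 45 = -2655$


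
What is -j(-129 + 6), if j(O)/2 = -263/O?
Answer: -526/123 ≈ -4.2764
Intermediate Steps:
j(O) = -526/O (j(O) = 2*(-263/O) = -526/O)
-j(-129 + 6) = -(-526)/(-129 + 6) = -(-526)/(-123) = -(-526)*(-1)/123 = -1*526/123 = -526/123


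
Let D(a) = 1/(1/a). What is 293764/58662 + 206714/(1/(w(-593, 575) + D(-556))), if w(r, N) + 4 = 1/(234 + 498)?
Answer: -414231899337887/3578382 ≈ -1.1576e+8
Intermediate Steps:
w(r, N) = -2927/732 (w(r, N) = -4 + 1/(234 + 498) = -4 + 1/732 = -2927/732)
D(a) = a
293764/58662 + 206714/(1/(w(-593, 575) + D(-556))) = 293764/58662 + 206714/(1/(-2927/732 - 556)) = 293764*(1/58662) + 206714/(1/(-409919/732)) = 146882/29331 + 206714/(-732/409919) = 146882/29331 + 206714*(-409919/732) = 146882/29331 - 42367998083/366 = -414231899337887/3578382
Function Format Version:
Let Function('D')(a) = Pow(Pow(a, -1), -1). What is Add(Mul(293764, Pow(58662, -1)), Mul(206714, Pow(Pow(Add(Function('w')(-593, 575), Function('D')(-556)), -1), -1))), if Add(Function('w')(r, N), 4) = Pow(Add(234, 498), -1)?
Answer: Rational(-414231899337887, 3578382) ≈ -1.1576e+8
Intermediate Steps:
Function('w')(r, N) = Rational(-2927, 732) (Function('w')(r, N) = Add(-4, Pow(Add(234, 498), -1)) = Add(-4, Pow(732, -1)) = Add(-4, Rational(1, 732)) = Rational(-2927, 732))
Function('D')(a) = a
Add(Mul(293764, Pow(58662, -1)), Mul(206714, Pow(Pow(Add(Function('w')(-593, 575), Function('D')(-556)), -1), -1))) = Add(Mul(293764, Pow(58662, -1)), Mul(206714, Pow(Pow(Add(Rational(-2927, 732), -556), -1), -1))) = Add(Mul(293764, Rational(1, 58662)), Mul(206714, Pow(Pow(Rational(-409919, 732), -1), -1))) = Add(Rational(146882, 29331), Mul(206714, Pow(Rational(-732, 409919), -1))) = Add(Rational(146882, 29331), Mul(206714, Rational(-409919, 732))) = Add(Rational(146882, 29331), Rational(-42367998083, 366)) = Rational(-414231899337887, 3578382)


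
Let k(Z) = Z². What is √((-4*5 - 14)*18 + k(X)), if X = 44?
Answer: 2*√331 ≈ 36.387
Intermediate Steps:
√((-4*5 - 14)*18 + k(X)) = √((-4*5 - 14)*18 + 44²) = √((-20 - 14)*18 + 1936) = √(-34*18 + 1936) = √(-612 + 1936) = √1324 = 2*√331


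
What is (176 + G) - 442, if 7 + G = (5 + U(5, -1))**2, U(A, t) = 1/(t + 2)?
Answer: -237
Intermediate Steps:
U(A, t) = 1/(2 + t)
G = 29 (G = -7 + (5 + 1/(2 - 1))**2 = -7 + (5 + 1/1)**2 = -7 + (5 + 1)**2 = -7 + 6**2 = -7 + 36 = 29)
(176 + G) - 442 = (176 + 29) - 442 = 205 - 442 = -237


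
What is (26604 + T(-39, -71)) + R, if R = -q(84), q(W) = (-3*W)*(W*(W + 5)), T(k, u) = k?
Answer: 1910517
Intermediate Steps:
q(W) = -3*W**2*(5 + W) (q(W) = (-3*W)*(W*(5 + W)) = -3*W**2*(5 + W))
R = 1883952 (R = -3*84**2*(-5 - 1*84) = -3*7056*(-5 - 84) = -3*7056*(-89) = -1*(-1883952) = 1883952)
(26604 + T(-39, -71)) + R = (26604 - 39) + 1883952 = 26565 + 1883952 = 1910517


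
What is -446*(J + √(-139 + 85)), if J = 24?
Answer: -10704 - 1338*I*√6 ≈ -10704.0 - 3277.4*I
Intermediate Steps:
-446*(J + √(-139 + 85)) = -446*(24 + √(-139 + 85)) = -446*(24 + √(-54)) = -446*(24 + 3*I*√6) = -10704 - 1338*I*√6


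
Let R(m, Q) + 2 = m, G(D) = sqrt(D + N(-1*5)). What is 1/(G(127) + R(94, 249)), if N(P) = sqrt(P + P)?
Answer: 1/(92 + sqrt(127 + I*sqrt(10))) ≈ 0.0096833 - 1.32e-5*I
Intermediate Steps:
N(P) = sqrt(2)*sqrt(P) (N(P) = sqrt(2*P) = sqrt(2)*sqrt(P))
G(D) = sqrt(D + I*sqrt(10)) (G(D) = sqrt(D + sqrt(2)*sqrt(-1*5)) = sqrt(D + sqrt(2)*sqrt(-5)) = sqrt(D + sqrt(2)*(I*sqrt(5))) = sqrt(D + I*sqrt(10)))
R(m, Q) = -2 + m
1/(G(127) + R(94, 249)) = 1/(sqrt(127 + I*sqrt(10)) + (-2 + 94)) = 1/(sqrt(127 + I*sqrt(10)) + 92) = 1/(92 + sqrt(127 + I*sqrt(10)))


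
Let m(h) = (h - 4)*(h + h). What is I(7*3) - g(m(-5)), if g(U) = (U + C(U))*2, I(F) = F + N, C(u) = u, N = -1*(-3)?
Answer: -336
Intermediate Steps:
N = 3
m(h) = 2*h*(-4 + h) (m(h) = (-4 + h)*(2*h) = 2*h*(-4 + h))
I(F) = 3 + F (I(F) = F + 3 = 3 + F)
g(U) = 4*U (g(U) = (U + U)*2 = (2*U)*2 = 4*U)
I(7*3) - g(m(-5)) = (3 + 7*3) - 4*2*(-5)*(-4 - 5) = (3 + 21) - 4*2*(-5)*(-9) = 24 - 4*90 = 24 - 1*360 = 24 - 360 = -336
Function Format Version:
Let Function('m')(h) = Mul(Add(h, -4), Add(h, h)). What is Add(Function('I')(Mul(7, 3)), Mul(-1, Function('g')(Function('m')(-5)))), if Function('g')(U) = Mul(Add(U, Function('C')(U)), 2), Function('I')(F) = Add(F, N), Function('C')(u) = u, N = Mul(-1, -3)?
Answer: -336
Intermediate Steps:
N = 3
Function('m')(h) = Mul(2, h, Add(-4, h)) (Function('m')(h) = Mul(Add(-4, h), Mul(2, h)) = Mul(2, h, Add(-4, h)))
Function('I')(F) = Add(3, F) (Function('I')(F) = Add(F, 3) = Add(3, F))
Function('g')(U) = Mul(4, U) (Function('g')(U) = Mul(Add(U, U), 2) = Mul(Mul(2, U), 2) = Mul(4, U))
Add(Function('I')(Mul(7, 3)), Mul(-1, Function('g')(Function('m')(-5)))) = Add(Add(3, Mul(7, 3)), Mul(-1, Mul(4, Mul(2, -5, Add(-4, -5))))) = Add(Add(3, 21), Mul(-1, Mul(4, Mul(2, -5, -9)))) = Add(24, Mul(-1, Mul(4, 90))) = Add(24, Mul(-1, 360)) = Add(24, -360) = -336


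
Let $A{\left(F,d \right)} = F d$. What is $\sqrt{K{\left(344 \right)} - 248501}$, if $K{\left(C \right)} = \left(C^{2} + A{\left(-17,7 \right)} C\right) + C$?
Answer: $3 i \sqrt{18973} \approx 413.23 i$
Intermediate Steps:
$K{\left(C \right)} = C^{2} - 118 C$ ($K{\left(C \right)} = \left(C^{2} + \left(-17\right) 7 C\right) + C = \left(C^{2} - 119 C\right) + C = C^{2} - 118 C$)
$\sqrt{K{\left(344 \right)} - 248501} = \sqrt{344 \left(-118 + 344\right) - 248501} = \sqrt{344 \cdot 226 - 248501} = \sqrt{77744 - 248501} = \sqrt{-170757} = 3 i \sqrt{18973}$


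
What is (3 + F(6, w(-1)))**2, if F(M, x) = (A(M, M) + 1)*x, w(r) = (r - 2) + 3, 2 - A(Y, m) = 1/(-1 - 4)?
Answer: 9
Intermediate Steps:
A(Y, m) = 11/5 (A(Y, m) = 2 - 1/(-1 - 4) = 2 - 1/(-5) = 2 - 1*(-1/5) = 2 + 1/5 = 11/5)
w(r) = 1 + r (w(r) = (-2 + r) + 3 = 1 + r)
F(M, x) = 16*x/5 (F(M, x) = (11/5 + 1)*x = 16*x/5)
(3 + F(6, w(-1)))**2 = (3 + 16*(1 - 1)/5)**2 = (3 + (16/5)*0)**2 = (3 + 0)**2 = 3**2 = 9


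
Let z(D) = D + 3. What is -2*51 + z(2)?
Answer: -97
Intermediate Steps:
z(D) = 3 + D
-2*51 + z(2) = -2*51 + (3 + 2) = -102 + 5 = -97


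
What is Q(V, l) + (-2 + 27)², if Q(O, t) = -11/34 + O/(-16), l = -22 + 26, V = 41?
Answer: 169215/272 ≈ 622.11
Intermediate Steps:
l = 4
Q(O, t) = -11/34 - O/16 (Q(O, t) = -11*1/34 + O*(-1/16) = -11/34 - O/16)
Q(V, l) + (-2 + 27)² = (-11/34 - 1/16*41) + (-2 + 27)² = (-11/34 - 41/16) + 25² = -785/272 + 625 = 169215/272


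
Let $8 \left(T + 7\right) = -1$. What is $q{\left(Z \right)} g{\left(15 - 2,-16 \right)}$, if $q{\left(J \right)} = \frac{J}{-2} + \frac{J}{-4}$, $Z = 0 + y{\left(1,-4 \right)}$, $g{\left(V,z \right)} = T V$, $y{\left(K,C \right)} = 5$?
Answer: $\frac{11115}{32} \approx 347.34$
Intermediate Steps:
$T = - \frac{57}{8}$ ($T = -7 + \frac{1}{8} \left(-1\right) = -7 - \frac{1}{8} = - \frac{57}{8} \approx -7.125$)
$g{\left(V,z \right)} = - \frac{57 V}{8}$
$Z = 5$ ($Z = 0 + 5 = 5$)
$q{\left(J \right)} = - \frac{3 J}{4}$ ($q{\left(J \right)} = J \left(- \frac{1}{2}\right) + J \left(- \frac{1}{4}\right) = - \frac{J}{2} - \frac{J}{4} = - \frac{3 J}{4}$)
$q{\left(Z \right)} g{\left(15 - 2,-16 \right)} = \left(- \frac{3}{4}\right) 5 \left(- \frac{57 \left(15 - 2\right)}{8}\right) = - \frac{15 \left(\left(- \frac{57}{8}\right) 13\right)}{4} = \left(- \frac{15}{4}\right) \left(- \frac{741}{8}\right) = \frac{11115}{32}$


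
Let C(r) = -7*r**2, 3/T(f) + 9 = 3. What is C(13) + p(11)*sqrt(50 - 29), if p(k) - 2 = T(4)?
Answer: -1183 + 3*sqrt(21)/2 ≈ -1176.1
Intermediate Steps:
T(f) = -1/2 (T(f) = 3/(-9 + 3) = 3/(-6) = 3*(-1/6) = -1/2)
p(k) = 3/2 (p(k) = 2 - 1/2 = 3/2)
C(13) + p(11)*sqrt(50 - 29) = -7*13**2 + 3*sqrt(50 - 29)/2 = -7*169 + 3*sqrt(21)/2 = -1183 + 3*sqrt(21)/2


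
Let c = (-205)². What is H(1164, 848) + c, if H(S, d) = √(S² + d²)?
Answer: 42025 + 20*√5185 ≈ 43465.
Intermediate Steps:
c = 42025
H(1164, 848) + c = √(1164² + 848²) + 42025 = √(1354896 + 719104) + 42025 = √2074000 + 42025 = 20*√5185 + 42025 = 42025 + 20*√5185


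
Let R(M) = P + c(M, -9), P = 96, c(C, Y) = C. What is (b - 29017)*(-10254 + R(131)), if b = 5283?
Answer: 237980818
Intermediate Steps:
R(M) = 96 + M
(b - 29017)*(-10254 + R(131)) = (5283 - 29017)*(-10254 + (96 + 131)) = -23734*(-10254 + 227) = -23734*(-10027) = 237980818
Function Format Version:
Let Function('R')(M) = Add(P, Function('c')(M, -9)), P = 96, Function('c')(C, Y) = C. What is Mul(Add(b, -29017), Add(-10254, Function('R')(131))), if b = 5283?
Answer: 237980818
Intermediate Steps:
Function('R')(M) = Add(96, M)
Mul(Add(b, -29017), Add(-10254, Function('R')(131))) = Mul(Add(5283, -29017), Add(-10254, Add(96, 131))) = Mul(-23734, Add(-10254, 227)) = Mul(-23734, -10027) = 237980818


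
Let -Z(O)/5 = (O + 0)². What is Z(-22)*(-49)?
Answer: 118580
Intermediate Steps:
Z(O) = -5*O² (Z(O) = -5*(O + 0)² = -5*O²)
Z(-22)*(-49) = -5*(-22)²*(-49) = -5*484*(-49) = -2420*(-49) = 118580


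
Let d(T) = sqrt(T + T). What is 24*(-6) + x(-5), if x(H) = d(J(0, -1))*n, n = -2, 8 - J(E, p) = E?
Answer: -152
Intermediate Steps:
J(E, p) = 8 - E
d(T) = sqrt(2)*sqrt(T) (d(T) = sqrt(2*T) = sqrt(2)*sqrt(T))
x(H) = -8 (x(H) = (sqrt(2)*sqrt(8 - 1*0))*(-2) = (sqrt(2)*sqrt(8 + 0))*(-2) = (sqrt(2)*sqrt(8))*(-2) = (sqrt(2)*(2*sqrt(2)))*(-2) = 4*(-2) = -8)
24*(-6) + x(-5) = 24*(-6) - 8 = -144 - 8 = -152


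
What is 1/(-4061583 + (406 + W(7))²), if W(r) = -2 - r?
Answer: -1/3903974 ≈ -2.5615e-7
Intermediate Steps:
1/(-4061583 + (406 + W(7))²) = 1/(-4061583 + (406 + (-2 - 1*7))²) = 1/(-4061583 + (406 + (-2 - 7))²) = 1/(-4061583 + (406 - 9)²) = 1/(-4061583 + 397²) = 1/(-4061583 + 157609) = 1/(-3903974) = -1/3903974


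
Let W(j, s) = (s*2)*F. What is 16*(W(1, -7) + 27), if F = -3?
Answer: 1104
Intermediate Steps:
W(j, s) = -6*s (W(j, s) = (s*2)*(-3) = (2*s)*(-3) = -6*s)
16*(W(1, -7) + 27) = 16*(-6*(-7) + 27) = 16*(42 + 27) = 16*69 = 1104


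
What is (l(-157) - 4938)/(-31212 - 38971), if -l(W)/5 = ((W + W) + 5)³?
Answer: -147513207/70183 ≈ -2101.8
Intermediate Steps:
l(W) = -5*(5 + 2*W)³ (l(W) = -5*((W + W) + 5)³ = -5*(2*W + 5)³ = -5*(5 + 2*W)³)
(l(-157) - 4938)/(-31212 - 38971) = (-5*(5 + 2*(-157))³ - 4938)/(-31212 - 38971) = (-5*(5 - 314)³ - 4938)/(-70183) = (-5*(-309)³ - 4938)*(-1/70183) = (-5*(-29503629) - 4938)*(-1/70183) = (147518145 - 4938)*(-1/70183) = 147513207*(-1/70183) = -147513207/70183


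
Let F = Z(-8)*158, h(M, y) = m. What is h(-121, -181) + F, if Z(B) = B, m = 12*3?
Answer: -1228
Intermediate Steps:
m = 36
h(M, y) = 36
F = -1264 (F = -8*158 = -1264)
h(-121, -181) + F = 36 - 1264 = -1228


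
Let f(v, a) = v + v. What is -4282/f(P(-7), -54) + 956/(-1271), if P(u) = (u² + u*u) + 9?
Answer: -2823503/135997 ≈ -20.762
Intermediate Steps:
P(u) = 9 + 2*u² (P(u) = (u² + u²) + 9 = 2*u² + 9 = 9 + 2*u²)
f(v, a) = 2*v
-4282/f(P(-7), -54) + 956/(-1271) = -4282*1/(2*(9 + 2*(-7)²)) + 956/(-1271) = -4282*1/(2*(9 + 2*49)) + 956*(-1/1271) = -4282*1/(2*(9 + 98)) - 956/1271 = -4282/(2*107) - 956/1271 = -4282/214 - 956/1271 = -4282*1/214 - 956/1271 = -2141/107 - 956/1271 = -2823503/135997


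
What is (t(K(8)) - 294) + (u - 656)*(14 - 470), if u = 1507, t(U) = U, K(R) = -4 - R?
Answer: -388362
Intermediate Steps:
(t(K(8)) - 294) + (u - 656)*(14 - 470) = ((-4 - 1*8) - 294) + (1507 - 656)*(14 - 470) = ((-4 - 8) - 294) + 851*(-456) = (-12 - 294) - 388056 = -306 - 388056 = -388362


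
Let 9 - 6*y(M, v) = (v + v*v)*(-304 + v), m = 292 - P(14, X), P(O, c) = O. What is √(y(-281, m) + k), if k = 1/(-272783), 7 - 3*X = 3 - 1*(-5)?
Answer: √2041604192907586/77938 ≈ 579.74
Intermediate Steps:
X = -⅓ (X = 7/3 - (3 - 1*(-5))/3 = 7/3 - (3 + 5)/3 = 7/3 - ⅓*8 = 7/3 - 8/3 = -⅓ ≈ -0.33333)
k = -1/272783 ≈ -3.6659e-6
m = 278 (m = 292 - 1*14 = 292 - 14 = 278)
y(M, v) = 3/2 - (-304 + v)*(v + v²)/6 (y(M, v) = 3/2 - (v + v*v)*(-304 + v)/6 = 3/2 - (v + v²)*(-304 + v)/6 = 3/2 - (-304 + v)*(v + v²)/6)
√(y(-281, m) + k) = √((3/2 - ⅙*278³ + (101/2)*278² + (152/3)*278) - 1/272783) = √((3/2 - ⅙*21484952 + (101/2)*77284 + 42256/3) - 1/272783) = √((3/2 - 10742476/3 + 3902842 + 42256/3) - 1/272783) = √(672207/2 - 1/272783) = √(183366642079/545566) = √2041604192907586/77938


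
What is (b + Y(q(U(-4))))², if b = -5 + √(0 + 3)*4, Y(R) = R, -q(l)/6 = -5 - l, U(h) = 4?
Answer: 2449 + 392*√3 ≈ 3128.0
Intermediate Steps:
q(l) = 30 + 6*l (q(l) = -6*(-5 - l) = 30 + 6*l)
b = -5 + 4*√3 (b = -5 + √3*4 = -5 + 4*√3 ≈ 1.9282)
(b + Y(q(U(-4))))² = ((-5 + 4*√3) + (30 + 6*4))² = ((-5 + 4*√3) + (30 + 24))² = ((-5 + 4*√3) + 54)² = (49 + 4*√3)²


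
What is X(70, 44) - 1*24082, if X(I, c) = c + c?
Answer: -23994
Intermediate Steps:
X(I, c) = 2*c
X(70, 44) - 1*24082 = 2*44 - 1*24082 = 88 - 24082 = -23994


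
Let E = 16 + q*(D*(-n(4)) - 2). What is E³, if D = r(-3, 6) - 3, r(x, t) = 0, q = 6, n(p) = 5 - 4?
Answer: 10648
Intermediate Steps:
n(p) = 1
D = -3 (D = 0 - 3 = -3)
E = 22 (E = 16 + 6*(-(-3) - 2) = 16 + 6*(-3*(-1) - 2) = 16 + 6*(3 - 2) = 16 + 6*1 = 16 + 6 = 22)
E³ = 22³ = 10648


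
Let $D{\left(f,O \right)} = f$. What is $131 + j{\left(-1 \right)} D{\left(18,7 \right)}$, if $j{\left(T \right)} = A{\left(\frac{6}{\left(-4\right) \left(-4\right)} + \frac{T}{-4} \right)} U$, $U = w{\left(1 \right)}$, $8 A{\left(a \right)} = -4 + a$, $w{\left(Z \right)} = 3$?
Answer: $\frac{3463}{32} \approx 108.22$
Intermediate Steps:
$A{\left(a \right)} = - \frac{1}{2} + \frac{a}{8}$ ($A{\left(a \right)} = \frac{-4 + a}{8} = - \frac{1}{2} + \frac{a}{8}$)
$U = 3$
$j{\left(T \right)} = - \frac{87}{64} - \frac{3 T}{32}$ ($j{\left(T \right)} = \left(- \frac{1}{2} + \frac{\frac{6}{\left(-4\right) \left(-4\right)} + \frac{T}{-4}}{8}\right) 3 = \left(- \frac{1}{2} + \frac{\frac{6}{16} + T \left(- \frac{1}{4}\right)}{8}\right) 3 = \left(- \frac{1}{2} + \frac{6 \cdot \frac{1}{16} - \frac{T}{4}}{8}\right) 3 = \left(- \frac{1}{2} + \frac{\frac{3}{8} - \frac{T}{4}}{8}\right) 3 = \left(- \frac{1}{2} - \left(- \frac{3}{64} + \frac{T}{32}\right)\right) 3 = \left(- \frac{29}{64} - \frac{T}{32}\right) 3 = - \frac{87}{64} - \frac{3 T}{32}$)
$131 + j{\left(-1 \right)} D{\left(18,7 \right)} = 131 + \left(- \frac{87}{64} - - \frac{3}{32}\right) 18 = 131 + \left(- \frac{87}{64} + \frac{3}{32}\right) 18 = 131 - \frac{729}{32} = \frac{3463}{32}$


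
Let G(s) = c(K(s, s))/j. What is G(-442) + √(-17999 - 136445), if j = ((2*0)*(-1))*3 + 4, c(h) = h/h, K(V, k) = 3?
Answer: ¼ + 2*I*√38611 ≈ 0.25 + 392.99*I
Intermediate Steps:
c(h) = 1
j = 4 (j = (0*(-1))*3 + 4 = 0*3 + 4 = 0 + 4 = 4)
G(s) = ¼ (G(s) = 1/4 = 1*(¼) = ¼)
G(-442) + √(-17999 - 136445) = ¼ + √(-17999 - 136445) = ¼ + √(-154444) = ¼ + 2*I*√38611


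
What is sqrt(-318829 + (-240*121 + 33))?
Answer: 2*I*sqrt(86959) ≈ 589.78*I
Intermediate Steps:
sqrt(-318829 + (-240*121 + 33)) = sqrt(-318829 + (-29040 + 33)) = sqrt(-318829 - 29007) = sqrt(-347836) = 2*I*sqrt(86959)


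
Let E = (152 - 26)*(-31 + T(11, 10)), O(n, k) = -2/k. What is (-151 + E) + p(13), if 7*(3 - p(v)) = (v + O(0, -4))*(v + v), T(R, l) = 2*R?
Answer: -9325/7 ≈ -1332.1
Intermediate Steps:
E = -1134 (E = (152 - 26)*(-31 + 2*11) = 126*(-31 + 22) = 126*(-9) = -1134)
p(v) = 3 - 2*v*(1/2 + v)/7 (p(v) = 3 - (v - 2/(-4))*(v + v)/7 = 3 - (v - 2*(-1/4))*2*v/7 = 3 - (v + 1/2)*2*v/7 = 3 - (1/2 + v)*2*v/7 = 3 - 2*v*(1/2 + v)/7)
(-151 + E) + p(13) = (-151 - 1134) + (3 - 2/7*13**2 - 1/7*13) = -1285 + (3 - 2/7*169 - 13/7) = -1285 + (3 - 338/7 - 13/7) = -1285 - 330/7 = -9325/7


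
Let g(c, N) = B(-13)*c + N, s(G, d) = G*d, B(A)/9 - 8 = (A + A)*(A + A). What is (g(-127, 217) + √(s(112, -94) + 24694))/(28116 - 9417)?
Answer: -781595/18699 + √1574/6233 ≈ -41.792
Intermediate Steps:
B(A) = 72 + 36*A² (B(A) = 72 + 9*((A + A)*(A + A)) = 72 + 9*((2*A)*(2*A)) = 72 + 9*(4*A²) = 72 + 36*A²)
g(c, N) = N + 6156*c (g(c, N) = (72 + 36*(-13)²)*c + N = (72 + 36*169)*c + N = (72 + 6084)*c + N = 6156*c + N = N + 6156*c)
(g(-127, 217) + √(s(112, -94) + 24694))/(28116 - 9417) = ((217 + 6156*(-127)) + √(112*(-94) + 24694))/(28116 - 9417) = ((217 - 781812) + √(-10528 + 24694))/18699 = (-781595 + √14166)*(1/18699) = (-781595 + 3*√1574)*(1/18699) = -781595/18699 + √1574/6233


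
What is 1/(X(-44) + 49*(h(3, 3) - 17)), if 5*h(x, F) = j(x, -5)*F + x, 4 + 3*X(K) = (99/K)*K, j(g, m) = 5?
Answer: -15/9374 ≈ -0.0016002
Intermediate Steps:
X(K) = 95/3 (X(K) = -4/3 + ((99/K)*K)/3 = -4/3 + (⅓)*99 = -4/3 + 33 = 95/3)
h(x, F) = F + x/5 (h(x, F) = (5*F + x)/5 = (x + 5*F)/5 = F + x/5)
1/(X(-44) + 49*(h(3, 3) - 17)) = 1/(95/3 + 49*((3 + (⅕)*3) - 17)) = 1/(95/3 + 49*((3 + ⅗) - 17)) = 1/(95/3 + 49*(18/5 - 17)) = 1/(95/3 + 49*(-67/5)) = 1/(95/3 - 3283/5) = 1/(-9374/15) = -15/9374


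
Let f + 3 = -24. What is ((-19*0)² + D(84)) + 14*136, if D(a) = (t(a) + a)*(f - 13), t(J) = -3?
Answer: -1336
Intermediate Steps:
f = -27 (f = -3 - 24 = -27)
D(a) = 120 - 40*a (D(a) = (-3 + a)*(-27 - 13) = (-3 + a)*(-40) = 120 - 40*a)
((-19*0)² + D(84)) + 14*136 = ((-19*0)² + (120 - 40*84)) + 14*136 = (0² + (120 - 3360)) + 1904 = (0 - 3240) + 1904 = -3240 + 1904 = -1336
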